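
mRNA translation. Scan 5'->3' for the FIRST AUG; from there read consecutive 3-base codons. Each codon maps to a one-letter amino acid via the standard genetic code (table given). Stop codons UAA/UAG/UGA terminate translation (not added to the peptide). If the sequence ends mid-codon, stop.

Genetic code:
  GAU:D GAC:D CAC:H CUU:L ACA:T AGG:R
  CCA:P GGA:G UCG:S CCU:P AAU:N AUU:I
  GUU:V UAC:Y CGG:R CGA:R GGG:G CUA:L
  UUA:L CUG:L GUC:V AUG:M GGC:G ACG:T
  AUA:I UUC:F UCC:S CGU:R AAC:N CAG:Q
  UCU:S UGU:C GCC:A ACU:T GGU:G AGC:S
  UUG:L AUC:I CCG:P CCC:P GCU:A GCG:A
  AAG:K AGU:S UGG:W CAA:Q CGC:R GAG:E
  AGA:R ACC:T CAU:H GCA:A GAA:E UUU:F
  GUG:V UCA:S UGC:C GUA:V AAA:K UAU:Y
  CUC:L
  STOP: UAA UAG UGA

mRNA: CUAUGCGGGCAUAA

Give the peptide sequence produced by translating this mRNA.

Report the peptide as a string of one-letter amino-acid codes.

Answer: MRA

Derivation:
start AUG at pos 2
pos 2: AUG -> M; peptide=M
pos 5: CGG -> R; peptide=MR
pos 8: GCA -> A; peptide=MRA
pos 11: UAA -> STOP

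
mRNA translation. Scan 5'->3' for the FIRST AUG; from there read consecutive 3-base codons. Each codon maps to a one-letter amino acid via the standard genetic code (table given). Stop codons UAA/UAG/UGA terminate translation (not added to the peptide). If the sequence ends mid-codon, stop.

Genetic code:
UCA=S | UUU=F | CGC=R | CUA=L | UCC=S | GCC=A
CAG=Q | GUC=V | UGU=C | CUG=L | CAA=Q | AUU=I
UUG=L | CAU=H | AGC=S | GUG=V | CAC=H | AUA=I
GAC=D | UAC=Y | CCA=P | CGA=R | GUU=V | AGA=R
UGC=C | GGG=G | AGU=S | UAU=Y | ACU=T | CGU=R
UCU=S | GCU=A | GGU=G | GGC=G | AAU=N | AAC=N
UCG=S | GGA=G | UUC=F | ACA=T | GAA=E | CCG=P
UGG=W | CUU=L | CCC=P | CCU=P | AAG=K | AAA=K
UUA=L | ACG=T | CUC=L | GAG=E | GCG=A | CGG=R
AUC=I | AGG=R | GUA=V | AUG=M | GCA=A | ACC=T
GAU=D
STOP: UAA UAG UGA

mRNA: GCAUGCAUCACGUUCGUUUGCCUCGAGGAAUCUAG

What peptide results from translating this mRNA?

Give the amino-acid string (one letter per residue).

Answer: MHHVRLPRGI

Derivation:
start AUG at pos 2
pos 2: AUG -> M; peptide=M
pos 5: CAU -> H; peptide=MH
pos 8: CAC -> H; peptide=MHH
pos 11: GUU -> V; peptide=MHHV
pos 14: CGU -> R; peptide=MHHVR
pos 17: UUG -> L; peptide=MHHVRL
pos 20: CCU -> P; peptide=MHHVRLP
pos 23: CGA -> R; peptide=MHHVRLPR
pos 26: GGA -> G; peptide=MHHVRLPRG
pos 29: AUC -> I; peptide=MHHVRLPRGI
pos 32: UAG -> STOP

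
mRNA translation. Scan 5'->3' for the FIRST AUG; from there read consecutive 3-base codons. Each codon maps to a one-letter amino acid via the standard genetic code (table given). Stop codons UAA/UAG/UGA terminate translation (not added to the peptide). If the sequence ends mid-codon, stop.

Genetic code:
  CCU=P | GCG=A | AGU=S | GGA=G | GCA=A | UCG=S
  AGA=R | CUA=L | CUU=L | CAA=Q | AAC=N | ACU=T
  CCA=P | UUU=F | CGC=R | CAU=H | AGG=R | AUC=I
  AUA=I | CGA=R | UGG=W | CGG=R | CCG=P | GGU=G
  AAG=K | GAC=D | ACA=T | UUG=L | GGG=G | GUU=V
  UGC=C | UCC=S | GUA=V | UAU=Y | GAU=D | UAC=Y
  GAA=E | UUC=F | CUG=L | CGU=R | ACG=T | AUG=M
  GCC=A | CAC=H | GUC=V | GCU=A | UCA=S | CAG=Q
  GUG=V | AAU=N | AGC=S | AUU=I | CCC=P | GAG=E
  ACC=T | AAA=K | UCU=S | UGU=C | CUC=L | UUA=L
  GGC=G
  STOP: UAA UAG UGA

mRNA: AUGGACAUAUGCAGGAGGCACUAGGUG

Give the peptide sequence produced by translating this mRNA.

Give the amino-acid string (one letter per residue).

start AUG at pos 0
pos 0: AUG -> M; peptide=M
pos 3: GAC -> D; peptide=MD
pos 6: AUA -> I; peptide=MDI
pos 9: UGC -> C; peptide=MDIC
pos 12: AGG -> R; peptide=MDICR
pos 15: AGG -> R; peptide=MDICRR
pos 18: CAC -> H; peptide=MDICRRH
pos 21: UAG -> STOP

Answer: MDICRRH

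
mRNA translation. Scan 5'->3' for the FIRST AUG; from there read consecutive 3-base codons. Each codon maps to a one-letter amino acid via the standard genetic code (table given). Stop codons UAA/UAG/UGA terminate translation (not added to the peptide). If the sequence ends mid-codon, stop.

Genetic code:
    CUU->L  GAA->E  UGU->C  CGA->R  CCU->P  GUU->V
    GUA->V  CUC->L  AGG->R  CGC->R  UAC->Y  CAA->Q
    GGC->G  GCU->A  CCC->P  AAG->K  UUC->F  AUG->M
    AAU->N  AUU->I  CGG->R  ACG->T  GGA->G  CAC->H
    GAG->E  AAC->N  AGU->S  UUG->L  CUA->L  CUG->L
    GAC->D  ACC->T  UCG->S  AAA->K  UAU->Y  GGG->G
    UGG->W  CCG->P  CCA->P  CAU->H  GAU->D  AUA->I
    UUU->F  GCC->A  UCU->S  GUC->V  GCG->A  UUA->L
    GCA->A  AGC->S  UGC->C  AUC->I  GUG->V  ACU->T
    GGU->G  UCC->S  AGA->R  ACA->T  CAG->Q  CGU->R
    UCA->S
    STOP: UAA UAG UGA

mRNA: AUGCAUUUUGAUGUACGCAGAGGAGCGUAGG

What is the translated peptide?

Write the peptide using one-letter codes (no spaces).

Answer: MHFDVRRGA

Derivation:
start AUG at pos 0
pos 0: AUG -> M; peptide=M
pos 3: CAU -> H; peptide=MH
pos 6: UUU -> F; peptide=MHF
pos 9: GAU -> D; peptide=MHFD
pos 12: GUA -> V; peptide=MHFDV
pos 15: CGC -> R; peptide=MHFDVR
pos 18: AGA -> R; peptide=MHFDVRR
pos 21: GGA -> G; peptide=MHFDVRRG
pos 24: GCG -> A; peptide=MHFDVRRGA
pos 27: UAG -> STOP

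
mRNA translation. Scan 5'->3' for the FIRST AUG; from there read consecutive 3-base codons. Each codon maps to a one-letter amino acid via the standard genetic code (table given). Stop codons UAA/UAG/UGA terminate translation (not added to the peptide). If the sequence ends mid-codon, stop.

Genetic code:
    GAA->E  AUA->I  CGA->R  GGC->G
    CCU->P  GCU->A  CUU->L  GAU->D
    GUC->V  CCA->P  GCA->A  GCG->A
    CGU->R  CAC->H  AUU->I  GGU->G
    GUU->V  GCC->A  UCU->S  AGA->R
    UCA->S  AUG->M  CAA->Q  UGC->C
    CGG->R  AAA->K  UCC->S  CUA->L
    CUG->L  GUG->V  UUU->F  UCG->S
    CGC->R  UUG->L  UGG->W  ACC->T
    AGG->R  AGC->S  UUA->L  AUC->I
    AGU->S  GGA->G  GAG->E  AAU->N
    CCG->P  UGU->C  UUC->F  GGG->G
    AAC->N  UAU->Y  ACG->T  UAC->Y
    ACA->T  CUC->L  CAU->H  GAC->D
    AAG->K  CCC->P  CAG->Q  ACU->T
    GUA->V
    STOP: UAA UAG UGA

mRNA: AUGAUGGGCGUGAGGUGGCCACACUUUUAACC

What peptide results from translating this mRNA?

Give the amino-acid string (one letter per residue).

start AUG at pos 0
pos 0: AUG -> M; peptide=M
pos 3: AUG -> M; peptide=MM
pos 6: GGC -> G; peptide=MMG
pos 9: GUG -> V; peptide=MMGV
pos 12: AGG -> R; peptide=MMGVR
pos 15: UGG -> W; peptide=MMGVRW
pos 18: CCA -> P; peptide=MMGVRWP
pos 21: CAC -> H; peptide=MMGVRWPH
pos 24: UUU -> F; peptide=MMGVRWPHF
pos 27: UAA -> STOP

Answer: MMGVRWPHF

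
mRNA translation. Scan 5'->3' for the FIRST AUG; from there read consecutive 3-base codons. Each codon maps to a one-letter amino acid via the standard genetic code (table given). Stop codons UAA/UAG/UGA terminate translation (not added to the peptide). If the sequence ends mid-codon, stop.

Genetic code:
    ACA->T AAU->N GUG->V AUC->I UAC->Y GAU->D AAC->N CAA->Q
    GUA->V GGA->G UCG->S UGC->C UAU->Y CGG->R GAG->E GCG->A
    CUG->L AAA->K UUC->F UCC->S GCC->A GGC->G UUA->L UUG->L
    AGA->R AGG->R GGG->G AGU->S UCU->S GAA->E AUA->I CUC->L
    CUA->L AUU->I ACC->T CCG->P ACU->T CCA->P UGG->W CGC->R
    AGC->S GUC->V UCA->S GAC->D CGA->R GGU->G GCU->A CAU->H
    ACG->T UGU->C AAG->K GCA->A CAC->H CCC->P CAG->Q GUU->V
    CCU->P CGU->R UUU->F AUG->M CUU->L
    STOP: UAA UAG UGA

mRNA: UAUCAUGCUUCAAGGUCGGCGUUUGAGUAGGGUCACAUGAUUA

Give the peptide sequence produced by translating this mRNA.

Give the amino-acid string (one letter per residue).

Answer: MLQGRRLSRVT

Derivation:
start AUG at pos 4
pos 4: AUG -> M; peptide=M
pos 7: CUU -> L; peptide=ML
pos 10: CAA -> Q; peptide=MLQ
pos 13: GGU -> G; peptide=MLQG
pos 16: CGG -> R; peptide=MLQGR
pos 19: CGU -> R; peptide=MLQGRR
pos 22: UUG -> L; peptide=MLQGRRL
pos 25: AGU -> S; peptide=MLQGRRLS
pos 28: AGG -> R; peptide=MLQGRRLSR
pos 31: GUC -> V; peptide=MLQGRRLSRV
pos 34: ACA -> T; peptide=MLQGRRLSRVT
pos 37: UGA -> STOP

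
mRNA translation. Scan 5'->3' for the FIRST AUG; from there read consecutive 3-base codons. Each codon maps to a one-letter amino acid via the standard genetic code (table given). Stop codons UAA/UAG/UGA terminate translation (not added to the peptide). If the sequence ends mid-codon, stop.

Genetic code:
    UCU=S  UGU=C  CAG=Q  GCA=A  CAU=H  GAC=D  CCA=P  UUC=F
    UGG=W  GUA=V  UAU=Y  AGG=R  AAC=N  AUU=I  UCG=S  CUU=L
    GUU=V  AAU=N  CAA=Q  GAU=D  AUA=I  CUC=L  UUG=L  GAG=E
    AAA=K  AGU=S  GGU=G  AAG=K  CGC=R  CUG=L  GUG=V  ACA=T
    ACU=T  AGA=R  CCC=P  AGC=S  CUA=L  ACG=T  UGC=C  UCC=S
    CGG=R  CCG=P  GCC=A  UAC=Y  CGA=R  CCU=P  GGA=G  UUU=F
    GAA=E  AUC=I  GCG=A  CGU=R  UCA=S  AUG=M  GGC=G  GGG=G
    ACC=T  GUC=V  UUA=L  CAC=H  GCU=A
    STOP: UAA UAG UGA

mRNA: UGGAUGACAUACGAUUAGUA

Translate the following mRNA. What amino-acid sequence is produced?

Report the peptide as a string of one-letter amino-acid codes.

start AUG at pos 3
pos 3: AUG -> M; peptide=M
pos 6: ACA -> T; peptide=MT
pos 9: UAC -> Y; peptide=MTY
pos 12: GAU -> D; peptide=MTYD
pos 15: UAG -> STOP

Answer: MTYD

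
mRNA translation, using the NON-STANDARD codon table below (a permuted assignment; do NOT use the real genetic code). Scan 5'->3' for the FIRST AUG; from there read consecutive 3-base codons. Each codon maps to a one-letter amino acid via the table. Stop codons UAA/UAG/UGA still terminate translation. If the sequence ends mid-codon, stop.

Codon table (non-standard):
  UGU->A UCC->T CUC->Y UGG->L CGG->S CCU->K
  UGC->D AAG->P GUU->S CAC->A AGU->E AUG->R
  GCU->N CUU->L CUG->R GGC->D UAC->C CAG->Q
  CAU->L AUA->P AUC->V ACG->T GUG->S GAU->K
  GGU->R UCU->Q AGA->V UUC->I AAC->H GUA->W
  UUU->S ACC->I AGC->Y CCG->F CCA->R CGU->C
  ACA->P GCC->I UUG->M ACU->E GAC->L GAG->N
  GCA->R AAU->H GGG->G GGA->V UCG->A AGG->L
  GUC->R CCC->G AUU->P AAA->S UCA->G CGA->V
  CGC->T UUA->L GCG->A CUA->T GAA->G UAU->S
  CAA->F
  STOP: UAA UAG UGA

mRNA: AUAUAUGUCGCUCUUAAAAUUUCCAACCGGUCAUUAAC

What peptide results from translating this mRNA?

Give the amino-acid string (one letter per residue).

start AUG at pos 4
pos 4: AUG -> R; peptide=R
pos 7: UCG -> A; peptide=RA
pos 10: CUC -> Y; peptide=RAY
pos 13: UUA -> L; peptide=RAYL
pos 16: AAA -> S; peptide=RAYLS
pos 19: UUU -> S; peptide=RAYLSS
pos 22: CCA -> R; peptide=RAYLSSR
pos 25: ACC -> I; peptide=RAYLSSRI
pos 28: GGU -> R; peptide=RAYLSSRIR
pos 31: CAU -> L; peptide=RAYLSSRIRL
pos 34: UAA -> STOP

Answer: RAYLSSRIRL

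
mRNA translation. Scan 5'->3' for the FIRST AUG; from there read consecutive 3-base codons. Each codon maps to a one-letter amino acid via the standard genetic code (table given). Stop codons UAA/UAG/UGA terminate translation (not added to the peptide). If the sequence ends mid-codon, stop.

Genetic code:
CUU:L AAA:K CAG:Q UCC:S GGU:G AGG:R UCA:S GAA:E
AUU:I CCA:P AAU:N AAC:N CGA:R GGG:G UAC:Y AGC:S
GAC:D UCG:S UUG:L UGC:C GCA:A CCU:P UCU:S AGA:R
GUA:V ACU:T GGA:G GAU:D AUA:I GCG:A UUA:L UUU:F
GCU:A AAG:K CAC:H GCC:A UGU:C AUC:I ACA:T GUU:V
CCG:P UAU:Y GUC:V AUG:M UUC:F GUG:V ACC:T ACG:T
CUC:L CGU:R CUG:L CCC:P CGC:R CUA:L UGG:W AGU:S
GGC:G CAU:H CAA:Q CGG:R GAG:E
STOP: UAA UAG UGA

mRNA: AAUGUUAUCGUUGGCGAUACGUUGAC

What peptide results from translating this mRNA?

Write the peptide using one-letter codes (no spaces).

Answer: MLSLAIR

Derivation:
start AUG at pos 1
pos 1: AUG -> M; peptide=M
pos 4: UUA -> L; peptide=ML
pos 7: UCG -> S; peptide=MLS
pos 10: UUG -> L; peptide=MLSL
pos 13: GCG -> A; peptide=MLSLA
pos 16: AUA -> I; peptide=MLSLAI
pos 19: CGU -> R; peptide=MLSLAIR
pos 22: UGA -> STOP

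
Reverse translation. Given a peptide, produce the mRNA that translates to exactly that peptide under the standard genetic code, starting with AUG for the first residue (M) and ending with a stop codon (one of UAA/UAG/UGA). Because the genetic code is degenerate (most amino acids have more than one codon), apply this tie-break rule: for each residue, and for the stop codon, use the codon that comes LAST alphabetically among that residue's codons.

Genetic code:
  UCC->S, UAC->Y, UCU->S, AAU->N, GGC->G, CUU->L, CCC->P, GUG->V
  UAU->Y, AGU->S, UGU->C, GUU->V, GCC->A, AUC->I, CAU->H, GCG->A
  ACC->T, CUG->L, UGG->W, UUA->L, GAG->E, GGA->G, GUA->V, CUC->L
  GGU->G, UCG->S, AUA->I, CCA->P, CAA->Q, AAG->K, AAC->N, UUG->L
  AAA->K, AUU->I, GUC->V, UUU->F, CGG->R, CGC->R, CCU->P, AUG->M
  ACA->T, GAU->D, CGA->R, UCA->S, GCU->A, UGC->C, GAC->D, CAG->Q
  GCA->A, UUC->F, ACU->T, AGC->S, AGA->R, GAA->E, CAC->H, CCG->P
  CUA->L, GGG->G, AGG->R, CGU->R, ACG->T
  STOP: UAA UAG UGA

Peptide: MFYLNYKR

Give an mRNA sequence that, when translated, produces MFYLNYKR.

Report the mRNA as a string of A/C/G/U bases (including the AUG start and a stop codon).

Answer: mRNA: AUGUUUUAUUUGAAUUAUAAGCGUUGA

Derivation:
residue 1: M -> AUG (start codon)
residue 2: F codons sorted = UUC,UUU -> pick last = UUU
residue 3: Y codons sorted = UAC,UAU -> pick last = UAU
residue 4: L codons sorted = CUA,CUC,CUG,CUU,UUA,UUG -> pick last = UUG
residue 5: N codons sorted = AAC,AAU -> pick last = AAU
residue 6: Y codons sorted = UAC,UAU -> pick last = UAU
residue 7: K codons sorted = AAA,AAG -> pick last = AAG
residue 8: R codons sorted = AGA,AGG,CGA,CGC,CGG,CGU -> pick last = CGU
terminator: stop codons sorted = UAA,UAG,UGA -> pick last = UGA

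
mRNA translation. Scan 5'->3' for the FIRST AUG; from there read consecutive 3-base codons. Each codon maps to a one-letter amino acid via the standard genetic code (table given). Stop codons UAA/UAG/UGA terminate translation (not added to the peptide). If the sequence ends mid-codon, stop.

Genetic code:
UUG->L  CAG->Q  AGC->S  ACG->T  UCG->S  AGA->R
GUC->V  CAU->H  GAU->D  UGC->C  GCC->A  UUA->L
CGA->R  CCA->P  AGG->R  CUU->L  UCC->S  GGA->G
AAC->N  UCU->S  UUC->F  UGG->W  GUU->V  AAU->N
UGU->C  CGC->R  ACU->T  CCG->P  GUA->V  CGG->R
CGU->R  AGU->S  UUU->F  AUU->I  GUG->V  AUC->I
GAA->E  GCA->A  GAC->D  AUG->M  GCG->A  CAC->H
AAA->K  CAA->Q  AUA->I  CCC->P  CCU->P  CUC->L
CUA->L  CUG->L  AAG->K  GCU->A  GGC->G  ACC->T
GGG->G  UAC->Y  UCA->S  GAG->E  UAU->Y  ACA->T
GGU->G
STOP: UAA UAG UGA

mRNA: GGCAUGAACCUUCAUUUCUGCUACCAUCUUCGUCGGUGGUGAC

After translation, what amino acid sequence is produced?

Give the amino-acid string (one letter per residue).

Answer: MNLHFCYHLRRW

Derivation:
start AUG at pos 3
pos 3: AUG -> M; peptide=M
pos 6: AAC -> N; peptide=MN
pos 9: CUU -> L; peptide=MNL
pos 12: CAU -> H; peptide=MNLH
pos 15: UUC -> F; peptide=MNLHF
pos 18: UGC -> C; peptide=MNLHFC
pos 21: UAC -> Y; peptide=MNLHFCY
pos 24: CAU -> H; peptide=MNLHFCYH
pos 27: CUU -> L; peptide=MNLHFCYHL
pos 30: CGU -> R; peptide=MNLHFCYHLR
pos 33: CGG -> R; peptide=MNLHFCYHLRR
pos 36: UGG -> W; peptide=MNLHFCYHLRRW
pos 39: UGA -> STOP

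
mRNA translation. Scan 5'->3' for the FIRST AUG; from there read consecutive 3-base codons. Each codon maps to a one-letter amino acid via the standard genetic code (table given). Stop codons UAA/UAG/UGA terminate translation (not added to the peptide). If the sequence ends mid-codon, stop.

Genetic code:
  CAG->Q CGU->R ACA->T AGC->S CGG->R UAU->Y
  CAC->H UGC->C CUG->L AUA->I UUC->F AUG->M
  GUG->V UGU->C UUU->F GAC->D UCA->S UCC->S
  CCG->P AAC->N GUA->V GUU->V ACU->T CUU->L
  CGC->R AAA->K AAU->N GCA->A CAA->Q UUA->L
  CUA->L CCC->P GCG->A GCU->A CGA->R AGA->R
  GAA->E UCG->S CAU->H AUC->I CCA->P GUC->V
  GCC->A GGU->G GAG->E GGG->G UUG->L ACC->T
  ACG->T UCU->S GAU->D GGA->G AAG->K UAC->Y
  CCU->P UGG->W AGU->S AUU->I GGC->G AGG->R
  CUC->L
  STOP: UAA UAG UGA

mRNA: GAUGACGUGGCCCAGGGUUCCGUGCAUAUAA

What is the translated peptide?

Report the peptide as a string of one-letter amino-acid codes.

Answer: MTWPRVPCI

Derivation:
start AUG at pos 1
pos 1: AUG -> M; peptide=M
pos 4: ACG -> T; peptide=MT
pos 7: UGG -> W; peptide=MTW
pos 10: CCC -> P; peptide=MTWP
pos 13: AGG -> R; peptide=MTWPR
pos 16: GUU -> V; peptide=MTWPRV
pos 19: CCG -> P; peptide=MTWPRVP
pos 22: UGC -> C; peptide=MTWPRVPC
pos 25: AUA -> I; peptide=MTWPRVPCI
pos 28: UAA -> STOP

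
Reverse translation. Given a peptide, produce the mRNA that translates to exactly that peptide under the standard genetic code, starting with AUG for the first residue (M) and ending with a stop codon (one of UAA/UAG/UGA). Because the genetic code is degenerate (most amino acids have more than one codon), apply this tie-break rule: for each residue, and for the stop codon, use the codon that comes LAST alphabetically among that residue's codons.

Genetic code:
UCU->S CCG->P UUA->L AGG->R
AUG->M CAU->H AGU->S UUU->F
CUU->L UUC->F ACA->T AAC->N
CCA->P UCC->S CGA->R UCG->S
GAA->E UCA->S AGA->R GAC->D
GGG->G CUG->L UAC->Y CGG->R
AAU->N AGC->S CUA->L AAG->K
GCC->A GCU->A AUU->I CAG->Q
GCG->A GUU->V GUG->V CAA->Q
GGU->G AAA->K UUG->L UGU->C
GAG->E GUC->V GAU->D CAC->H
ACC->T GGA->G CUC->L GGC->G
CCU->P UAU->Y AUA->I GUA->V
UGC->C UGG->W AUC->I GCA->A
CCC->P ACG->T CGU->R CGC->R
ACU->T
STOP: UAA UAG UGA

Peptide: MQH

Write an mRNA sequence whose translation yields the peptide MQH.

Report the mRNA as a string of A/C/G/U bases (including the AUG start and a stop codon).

Answer: mRNA: AUGCAGCAUUGA

Derivation:
residue 1: M -> AUG (start codon)
residue 2: Q codons sorted = CAA,CAG -> pick last = CAG
residue 3: H codons sorted = CAC,CAU -> pick last = CAU
terminator: stop codons sorted = UAA,UAG,UGA -> pick last = UGA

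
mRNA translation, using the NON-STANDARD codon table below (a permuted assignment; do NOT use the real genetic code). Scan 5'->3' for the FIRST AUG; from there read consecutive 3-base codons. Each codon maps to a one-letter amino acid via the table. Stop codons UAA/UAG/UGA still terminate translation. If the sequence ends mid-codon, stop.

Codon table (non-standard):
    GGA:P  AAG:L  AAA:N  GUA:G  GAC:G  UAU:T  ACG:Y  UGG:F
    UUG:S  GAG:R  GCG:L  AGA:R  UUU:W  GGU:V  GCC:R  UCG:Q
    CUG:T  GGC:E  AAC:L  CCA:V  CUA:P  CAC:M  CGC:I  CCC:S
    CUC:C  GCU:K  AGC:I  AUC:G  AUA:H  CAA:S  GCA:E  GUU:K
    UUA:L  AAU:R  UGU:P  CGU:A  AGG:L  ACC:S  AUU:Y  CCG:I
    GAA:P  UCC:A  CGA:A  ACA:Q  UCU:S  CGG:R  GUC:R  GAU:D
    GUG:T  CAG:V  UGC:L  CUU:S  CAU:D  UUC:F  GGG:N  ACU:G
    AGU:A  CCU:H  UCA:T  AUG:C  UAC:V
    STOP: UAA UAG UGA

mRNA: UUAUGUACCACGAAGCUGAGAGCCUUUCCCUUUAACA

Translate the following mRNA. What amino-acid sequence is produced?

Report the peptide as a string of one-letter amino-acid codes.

Answer: CVMPKRISAS

Derivation:
start AUG at pos 2
pos 2: AUG -> C; peptide=C
pos 5: UAC -> V; peptide=CV
pos 8: CAC -> M; peptide=CVM
pos 11: GAA -> P; peptide=CVMP
pos 14: GCU -> K; peptide=CVMPK
pos 17: GAG -> R; peptide=CVMPKR
pos 20: AGC -> I; peptide=CVMPKRI
pos 23: CUU -> S; peptide=CVMPKRIS
pos 26: UCC -> A; peptide=CVMPKRISA
pos 29: CUU -> S; peptide=CVMPKRISAS
pos 32: UAA -> STOP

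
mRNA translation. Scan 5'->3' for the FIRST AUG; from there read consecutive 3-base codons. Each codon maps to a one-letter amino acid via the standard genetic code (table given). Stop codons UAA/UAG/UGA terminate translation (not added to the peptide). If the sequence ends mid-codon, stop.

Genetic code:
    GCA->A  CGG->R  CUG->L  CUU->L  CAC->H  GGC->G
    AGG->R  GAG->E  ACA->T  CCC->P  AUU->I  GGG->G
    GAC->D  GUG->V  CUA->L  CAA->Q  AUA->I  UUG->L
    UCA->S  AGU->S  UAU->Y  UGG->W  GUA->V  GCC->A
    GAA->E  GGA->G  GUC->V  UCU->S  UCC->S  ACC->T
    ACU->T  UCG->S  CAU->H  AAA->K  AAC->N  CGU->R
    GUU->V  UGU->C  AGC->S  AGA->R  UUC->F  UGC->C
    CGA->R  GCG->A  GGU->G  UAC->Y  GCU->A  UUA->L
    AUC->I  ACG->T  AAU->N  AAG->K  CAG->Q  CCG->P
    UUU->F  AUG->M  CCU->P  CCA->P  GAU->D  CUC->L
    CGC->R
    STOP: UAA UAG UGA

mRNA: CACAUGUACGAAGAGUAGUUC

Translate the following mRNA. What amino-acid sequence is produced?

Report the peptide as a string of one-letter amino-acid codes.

start AUG at pos 3
pos 3: AUG -> M; peptide=M
pos 6: UAC -> Y; peptide=MY
pos 9: GAA -> E; peptide=MYE
pos 12: GAG -> E; peptide=MYEE
pos 15: UAG -> STOP

Answer: MYEE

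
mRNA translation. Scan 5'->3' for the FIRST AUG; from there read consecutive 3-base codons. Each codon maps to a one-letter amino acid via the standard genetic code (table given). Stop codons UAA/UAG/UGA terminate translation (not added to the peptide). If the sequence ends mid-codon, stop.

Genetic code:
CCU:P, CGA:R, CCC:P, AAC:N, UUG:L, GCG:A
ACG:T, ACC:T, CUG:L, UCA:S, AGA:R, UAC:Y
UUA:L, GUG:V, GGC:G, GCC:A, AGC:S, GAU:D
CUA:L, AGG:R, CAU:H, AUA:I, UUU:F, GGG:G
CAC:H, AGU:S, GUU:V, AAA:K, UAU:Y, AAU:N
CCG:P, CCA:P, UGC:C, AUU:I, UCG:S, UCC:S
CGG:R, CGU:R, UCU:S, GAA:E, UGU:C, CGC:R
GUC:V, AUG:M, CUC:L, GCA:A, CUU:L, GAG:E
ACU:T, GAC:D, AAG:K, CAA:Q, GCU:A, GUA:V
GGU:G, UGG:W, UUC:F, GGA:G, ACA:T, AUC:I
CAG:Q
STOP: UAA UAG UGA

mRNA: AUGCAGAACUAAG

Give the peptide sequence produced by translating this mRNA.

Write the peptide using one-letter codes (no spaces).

start AUG at pos 0
pos 0: AUG -> M; peptide=M
pos 3: CAG -> Q; peptide=MQ
pos 6: AAC -> N; peptide=MQN
pos 9: UAA -> STOP

Answer: MQN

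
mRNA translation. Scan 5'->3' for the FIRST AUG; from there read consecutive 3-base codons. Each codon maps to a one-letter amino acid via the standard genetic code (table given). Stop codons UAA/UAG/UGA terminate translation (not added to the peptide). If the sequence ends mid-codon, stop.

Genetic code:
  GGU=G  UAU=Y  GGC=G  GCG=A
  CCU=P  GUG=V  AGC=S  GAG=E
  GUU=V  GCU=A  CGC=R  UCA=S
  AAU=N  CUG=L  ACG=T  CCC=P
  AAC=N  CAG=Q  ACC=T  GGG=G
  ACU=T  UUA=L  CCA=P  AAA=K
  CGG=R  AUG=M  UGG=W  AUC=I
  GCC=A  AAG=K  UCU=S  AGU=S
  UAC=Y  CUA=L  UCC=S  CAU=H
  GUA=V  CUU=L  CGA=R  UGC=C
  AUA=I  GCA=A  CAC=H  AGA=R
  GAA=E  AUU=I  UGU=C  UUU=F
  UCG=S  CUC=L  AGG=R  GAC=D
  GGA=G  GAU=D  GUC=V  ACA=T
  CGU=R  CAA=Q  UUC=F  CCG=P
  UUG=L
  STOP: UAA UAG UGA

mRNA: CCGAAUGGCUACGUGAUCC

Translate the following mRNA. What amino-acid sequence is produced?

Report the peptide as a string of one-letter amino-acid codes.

start AUG at pos 4
pos 4: AUG -> M; peptide=M
pos 7: GCU -> A; peptide=MA
pos 10: ACG -> T; peptide=MAT
pos 13: UGA -> STOP

Answer: MAT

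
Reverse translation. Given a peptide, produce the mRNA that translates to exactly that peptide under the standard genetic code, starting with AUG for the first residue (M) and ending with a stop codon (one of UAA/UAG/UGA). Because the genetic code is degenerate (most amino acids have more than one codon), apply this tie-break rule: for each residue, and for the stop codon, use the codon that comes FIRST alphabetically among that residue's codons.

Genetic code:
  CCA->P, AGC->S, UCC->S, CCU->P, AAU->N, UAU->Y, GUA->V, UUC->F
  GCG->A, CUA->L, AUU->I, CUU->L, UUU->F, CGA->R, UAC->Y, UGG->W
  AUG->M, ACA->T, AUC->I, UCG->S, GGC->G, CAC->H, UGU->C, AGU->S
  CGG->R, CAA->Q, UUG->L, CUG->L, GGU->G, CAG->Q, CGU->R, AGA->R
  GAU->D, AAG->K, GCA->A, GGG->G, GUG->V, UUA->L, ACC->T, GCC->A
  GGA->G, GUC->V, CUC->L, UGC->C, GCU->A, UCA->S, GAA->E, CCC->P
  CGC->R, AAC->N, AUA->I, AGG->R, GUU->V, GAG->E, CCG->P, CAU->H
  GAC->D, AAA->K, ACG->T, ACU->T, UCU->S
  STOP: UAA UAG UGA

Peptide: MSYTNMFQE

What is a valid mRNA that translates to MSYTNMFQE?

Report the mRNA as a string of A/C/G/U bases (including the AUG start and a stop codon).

residue 1: M -> AUG (start codon)
residue 2: S codons sorted = AGC,AGU,UCA,UCC,UCG,UCU -> pick first = AGC
residue 3: Y codons sorted = UAC,UAU -> pick first = UAC
residue 4: T codons sorted = ACA,ACC,ACG,ACU -> pick first = ACA
residue 5: N codons sorted = AAC,AAU -> pick first = AAC
residue 6: M -> AUG (only codon)
residue 7: F codons sorted = UUC,UUU -> pick first = UUC
residue 8: Q codons sorted = CAA,CAG -> pick first = CAA
residue 9: E codons sorted = GAA,GAG -> pick first = GAA
terminator: stop codons sorted = UAA,UAG,UGA -> pick first = UAA

Answer: mRNA: AUGAGCUACACAAACAUGUUCCAAGAAUAA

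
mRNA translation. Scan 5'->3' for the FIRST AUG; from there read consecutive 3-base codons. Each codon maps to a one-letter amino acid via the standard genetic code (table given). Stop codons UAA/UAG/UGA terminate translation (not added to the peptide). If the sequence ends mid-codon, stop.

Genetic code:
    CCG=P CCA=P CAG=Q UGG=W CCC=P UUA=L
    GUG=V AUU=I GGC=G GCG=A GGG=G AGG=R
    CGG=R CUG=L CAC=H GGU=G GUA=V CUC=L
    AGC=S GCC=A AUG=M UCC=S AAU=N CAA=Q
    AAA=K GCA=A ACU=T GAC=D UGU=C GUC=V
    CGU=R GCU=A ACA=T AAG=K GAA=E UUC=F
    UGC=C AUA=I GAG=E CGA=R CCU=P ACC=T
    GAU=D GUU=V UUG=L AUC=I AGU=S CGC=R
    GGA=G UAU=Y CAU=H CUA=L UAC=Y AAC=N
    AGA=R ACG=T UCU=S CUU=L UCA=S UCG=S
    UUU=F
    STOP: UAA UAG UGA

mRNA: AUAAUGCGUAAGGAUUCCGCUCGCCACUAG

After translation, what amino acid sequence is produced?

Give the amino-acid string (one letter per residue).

Answer: MRKDSARH

Derivation:
start AUG at pos 3
pos 3: AUG -> M; peptide=M
pos 6: CGU -> R; peptide=MR
pos 9: AAG -> K; peptide=MRK
pos 12: GAU -> D; peptide=MRKD
pos 15: UCC -> S; peptide=MRKDS
pos 18: GCU -> A; peptide=MRKDSA
pos 21: CGC -> R; peptide=MRKDSAR
pos 24: CAC -> H; peptide=MRKDSARH
pos 27: UAG -> STOP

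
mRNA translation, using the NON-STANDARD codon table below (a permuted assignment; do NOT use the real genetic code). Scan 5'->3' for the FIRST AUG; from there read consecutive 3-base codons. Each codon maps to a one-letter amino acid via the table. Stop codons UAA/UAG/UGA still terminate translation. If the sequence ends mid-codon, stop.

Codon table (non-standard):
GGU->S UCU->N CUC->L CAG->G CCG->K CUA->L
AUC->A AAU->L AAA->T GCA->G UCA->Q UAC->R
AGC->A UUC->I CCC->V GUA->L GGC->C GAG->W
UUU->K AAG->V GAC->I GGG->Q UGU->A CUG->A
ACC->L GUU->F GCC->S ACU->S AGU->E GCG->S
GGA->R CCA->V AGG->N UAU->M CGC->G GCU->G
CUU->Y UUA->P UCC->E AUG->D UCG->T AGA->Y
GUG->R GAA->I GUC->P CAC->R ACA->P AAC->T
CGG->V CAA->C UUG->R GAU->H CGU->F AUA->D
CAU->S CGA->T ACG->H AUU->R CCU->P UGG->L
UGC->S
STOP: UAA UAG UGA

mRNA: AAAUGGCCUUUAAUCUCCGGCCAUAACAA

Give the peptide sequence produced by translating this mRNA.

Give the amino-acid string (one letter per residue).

start AUG at pos 2
pos 2: AUG -> D; peptide=D
pos 5: GCC -> S; peptide=DS
pos 8: UUU -> K; peptide=DSK
pos 11: AAU -> L; peptide=DSKL
pos 14: CUC -> L; peptide=DSKLL
pos 17: CGG -> V; peptide=DSKLLV
pos 20: CCA -> V; peptide=DSKLLVV
pos 23: UAA -> STOP

Answer: DSKLLVV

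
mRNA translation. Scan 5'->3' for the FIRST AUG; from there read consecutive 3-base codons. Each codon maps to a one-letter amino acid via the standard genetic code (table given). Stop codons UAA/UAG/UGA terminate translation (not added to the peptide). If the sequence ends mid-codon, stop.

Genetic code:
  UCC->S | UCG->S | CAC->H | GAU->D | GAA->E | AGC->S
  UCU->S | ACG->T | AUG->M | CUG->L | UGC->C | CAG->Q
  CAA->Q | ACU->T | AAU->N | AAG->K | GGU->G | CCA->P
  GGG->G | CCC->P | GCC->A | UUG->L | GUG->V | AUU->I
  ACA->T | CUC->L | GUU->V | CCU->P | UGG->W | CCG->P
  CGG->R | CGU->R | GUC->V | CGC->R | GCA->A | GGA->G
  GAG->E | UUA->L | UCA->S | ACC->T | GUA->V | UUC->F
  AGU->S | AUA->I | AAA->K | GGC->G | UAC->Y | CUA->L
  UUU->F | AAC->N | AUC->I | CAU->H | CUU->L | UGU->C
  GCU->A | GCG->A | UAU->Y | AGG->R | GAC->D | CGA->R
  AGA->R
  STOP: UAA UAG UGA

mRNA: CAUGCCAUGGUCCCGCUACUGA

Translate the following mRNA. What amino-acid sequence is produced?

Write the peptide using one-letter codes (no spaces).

Answer: MPWSRY

Derivation:
start AUG at pos 1
pos 1: AUG -> M; peptide=M
pos 4: CCA -> P; peptide=MP
pos 7: UGG -> W; peptide=MPW
pos 10: UCC -> S; peptide=MPWS
pos 13: CGC -> R; peptide=MPWSR
pos 16: UAC -> Y; peptide=MPWSRY
pos 19: UGA -> STOP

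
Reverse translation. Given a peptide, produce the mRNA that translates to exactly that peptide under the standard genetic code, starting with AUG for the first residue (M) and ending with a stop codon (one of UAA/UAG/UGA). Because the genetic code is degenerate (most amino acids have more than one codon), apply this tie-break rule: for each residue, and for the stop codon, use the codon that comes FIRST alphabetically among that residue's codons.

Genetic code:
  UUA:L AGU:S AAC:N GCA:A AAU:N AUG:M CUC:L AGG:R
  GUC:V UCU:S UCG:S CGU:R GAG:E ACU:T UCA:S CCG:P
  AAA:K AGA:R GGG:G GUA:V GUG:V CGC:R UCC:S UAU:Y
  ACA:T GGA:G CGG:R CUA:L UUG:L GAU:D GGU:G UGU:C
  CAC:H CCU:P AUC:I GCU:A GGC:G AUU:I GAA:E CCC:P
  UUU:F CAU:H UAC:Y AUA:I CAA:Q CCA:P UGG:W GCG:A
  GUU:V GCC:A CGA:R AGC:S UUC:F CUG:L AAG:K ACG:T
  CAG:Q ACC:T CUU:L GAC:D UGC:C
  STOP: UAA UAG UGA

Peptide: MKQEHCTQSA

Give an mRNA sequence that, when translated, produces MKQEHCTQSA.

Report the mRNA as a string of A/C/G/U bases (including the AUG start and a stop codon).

Answer: mRNA: AUGAAACAAGAACACUGCACACAAAGCGCAUAA

Derivation:
residue 1: M -> AUG (start codon)
residue 2: K codons sorted = AAA,AAG -> pick first = AAA
residue 3: Q codons sorted = CAA,CAG -> pick first = CAA
residue 4: E codons sorted = GAA,GAG -> pick first = GAA
residue 5: H codons sorted = CAC,CAU -> pick first = CAC
residue 6: C codons sorted = UGC,UGU -> pick first = UGC
residue 7: T codons sorted = ACA,ACC,ACG,ACU -> pick first = ACA
residue 8: Q codons sorted = CAA,CAG -> pick first = CAA
residue 9: S codons sorted = AGC,AGU,UCA,UCC,UCG,UCU -> pick first = AGC
residue 10: A codons sorted = GCA,GCC,GCG,GCU -> pick first = GCA
terminator: stop codons sorted = UAA,UAG,UGA -> pick first = UAA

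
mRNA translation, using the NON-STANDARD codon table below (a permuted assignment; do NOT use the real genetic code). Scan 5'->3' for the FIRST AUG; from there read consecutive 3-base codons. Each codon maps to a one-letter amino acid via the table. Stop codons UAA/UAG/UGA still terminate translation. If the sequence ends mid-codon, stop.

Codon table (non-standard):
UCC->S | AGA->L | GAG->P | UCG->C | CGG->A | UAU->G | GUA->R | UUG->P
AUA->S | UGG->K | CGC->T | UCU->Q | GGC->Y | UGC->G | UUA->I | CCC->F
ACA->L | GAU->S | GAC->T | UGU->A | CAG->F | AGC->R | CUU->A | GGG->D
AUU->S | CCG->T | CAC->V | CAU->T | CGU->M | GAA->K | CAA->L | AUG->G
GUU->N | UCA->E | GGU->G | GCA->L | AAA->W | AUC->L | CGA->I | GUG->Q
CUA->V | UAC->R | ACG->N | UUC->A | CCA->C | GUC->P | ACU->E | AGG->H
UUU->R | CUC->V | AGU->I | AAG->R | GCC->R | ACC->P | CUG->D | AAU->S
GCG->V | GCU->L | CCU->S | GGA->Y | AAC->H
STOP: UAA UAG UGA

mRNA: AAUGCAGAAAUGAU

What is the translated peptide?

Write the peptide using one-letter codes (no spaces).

Answer: GFW

Derivation:
start AUG at pos 1
pos 1: AUG -> G; peptide=G
pos 4: CAG -> F; peptide=GF
pos 7: AAA -> W; peptide=GFW
pos 10: UGA -> STOP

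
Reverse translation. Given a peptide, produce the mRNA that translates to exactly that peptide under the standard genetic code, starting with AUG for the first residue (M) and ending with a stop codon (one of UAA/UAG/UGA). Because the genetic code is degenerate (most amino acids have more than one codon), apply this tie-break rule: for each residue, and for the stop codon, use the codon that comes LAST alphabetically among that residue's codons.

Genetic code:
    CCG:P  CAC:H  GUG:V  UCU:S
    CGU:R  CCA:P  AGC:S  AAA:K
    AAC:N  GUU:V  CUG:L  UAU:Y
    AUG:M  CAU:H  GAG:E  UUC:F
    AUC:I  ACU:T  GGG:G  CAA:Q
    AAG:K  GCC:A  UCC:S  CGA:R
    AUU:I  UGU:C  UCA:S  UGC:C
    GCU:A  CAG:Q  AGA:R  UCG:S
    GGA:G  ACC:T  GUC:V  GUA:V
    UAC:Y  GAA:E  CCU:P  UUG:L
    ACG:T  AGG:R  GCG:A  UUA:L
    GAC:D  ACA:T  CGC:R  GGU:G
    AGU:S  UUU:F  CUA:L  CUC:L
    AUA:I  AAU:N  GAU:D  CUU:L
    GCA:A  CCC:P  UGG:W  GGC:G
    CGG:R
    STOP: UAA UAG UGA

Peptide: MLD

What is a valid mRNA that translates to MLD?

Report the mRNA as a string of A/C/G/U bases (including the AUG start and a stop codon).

residue 1: M -> AUG (start codon)
residue 2: L codons sorted = CUA,CUC,CUG,CUU,UUA,UUG -> pick last = UUG
residue 3: D codons sorted = GAC,GAU -> pick last = GAU
terminator: stop codons sorted = UAA,UAG,UGA -> pick last = UGA

Answer: mRNA: AUGUUGGAUUGA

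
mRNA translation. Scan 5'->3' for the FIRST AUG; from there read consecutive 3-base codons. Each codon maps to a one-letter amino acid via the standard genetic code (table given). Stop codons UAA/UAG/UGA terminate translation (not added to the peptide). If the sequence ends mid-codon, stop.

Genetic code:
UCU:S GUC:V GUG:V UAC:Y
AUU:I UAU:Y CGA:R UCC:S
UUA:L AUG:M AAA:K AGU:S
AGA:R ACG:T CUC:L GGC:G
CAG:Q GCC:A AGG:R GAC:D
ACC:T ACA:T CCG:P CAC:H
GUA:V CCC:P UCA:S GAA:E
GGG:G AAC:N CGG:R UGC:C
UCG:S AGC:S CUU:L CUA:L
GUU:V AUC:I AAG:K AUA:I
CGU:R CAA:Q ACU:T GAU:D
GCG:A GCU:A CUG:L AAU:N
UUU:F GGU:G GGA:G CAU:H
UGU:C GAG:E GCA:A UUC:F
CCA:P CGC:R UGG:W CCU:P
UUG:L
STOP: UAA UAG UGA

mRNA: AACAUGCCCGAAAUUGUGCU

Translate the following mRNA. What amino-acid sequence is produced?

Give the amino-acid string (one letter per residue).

Answer: MPEIV

Derivation:
start AUG at pos 3
pos 3: AUG -> M; peptide=M
pos 6: CCC -> P; peptide=MP
pos 9: GAA -> E; peptide=MPE
pos 12: AUU -> I; peptide=MPEI
pos 15: GUG -> V; peptide=MPEIV
pos 18: only 2 nt remain (<3), stop (end of mRNA)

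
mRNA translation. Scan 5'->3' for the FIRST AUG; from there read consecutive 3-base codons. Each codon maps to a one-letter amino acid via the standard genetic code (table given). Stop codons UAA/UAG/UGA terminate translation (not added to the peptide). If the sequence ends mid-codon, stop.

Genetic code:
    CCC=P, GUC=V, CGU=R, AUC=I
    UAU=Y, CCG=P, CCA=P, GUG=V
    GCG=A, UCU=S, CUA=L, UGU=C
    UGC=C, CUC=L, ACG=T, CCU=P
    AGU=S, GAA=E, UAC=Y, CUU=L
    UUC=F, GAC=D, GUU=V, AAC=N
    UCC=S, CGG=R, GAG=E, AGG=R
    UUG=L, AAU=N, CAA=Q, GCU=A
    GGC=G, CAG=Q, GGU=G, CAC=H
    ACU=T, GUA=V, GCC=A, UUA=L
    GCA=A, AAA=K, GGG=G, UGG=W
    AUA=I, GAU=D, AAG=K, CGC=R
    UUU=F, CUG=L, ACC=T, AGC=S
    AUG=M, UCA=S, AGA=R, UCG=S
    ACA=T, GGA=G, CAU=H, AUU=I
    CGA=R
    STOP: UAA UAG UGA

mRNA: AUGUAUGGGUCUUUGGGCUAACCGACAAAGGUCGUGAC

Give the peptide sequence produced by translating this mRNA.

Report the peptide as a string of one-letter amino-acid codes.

Answer: MYGSLG

Derivation:
start AUG at pos 0
pos 0: AUG -> M; peptide=M
pos 3: UAU -> Y; peptide=MY
pos 6: GGG -> G; peptide=MYG
pos 9: UCU -> S; peptide=MYGS
pos 12: UUG -> L; peptide=MYGSL
pos 15: GGC -> G; peptide=MYGSLG
pos 18: UAA -> STOP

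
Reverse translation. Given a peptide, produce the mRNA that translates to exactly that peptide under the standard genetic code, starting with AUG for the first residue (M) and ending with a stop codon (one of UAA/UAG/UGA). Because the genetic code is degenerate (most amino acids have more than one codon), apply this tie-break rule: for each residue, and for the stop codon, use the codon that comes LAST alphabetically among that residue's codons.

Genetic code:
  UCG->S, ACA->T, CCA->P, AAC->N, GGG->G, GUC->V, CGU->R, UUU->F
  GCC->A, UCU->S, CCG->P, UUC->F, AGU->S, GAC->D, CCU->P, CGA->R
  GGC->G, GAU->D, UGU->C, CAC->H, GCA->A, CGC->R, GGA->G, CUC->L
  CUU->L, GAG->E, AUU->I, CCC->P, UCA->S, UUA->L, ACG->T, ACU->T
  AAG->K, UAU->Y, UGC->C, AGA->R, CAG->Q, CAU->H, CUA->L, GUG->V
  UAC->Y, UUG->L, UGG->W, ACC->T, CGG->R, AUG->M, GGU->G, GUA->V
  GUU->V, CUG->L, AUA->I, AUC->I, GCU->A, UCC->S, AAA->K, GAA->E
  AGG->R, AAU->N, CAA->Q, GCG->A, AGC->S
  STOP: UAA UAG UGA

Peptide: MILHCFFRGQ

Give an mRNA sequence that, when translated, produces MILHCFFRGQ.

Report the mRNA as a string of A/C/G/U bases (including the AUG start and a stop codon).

Answer: mRNA: AUGAUUUUGCAUUGUUUUUUUCGUGGUCAGUGA

Derivation:
residue 1: M -> AUG (start codon)
residue 2: I codons sorted = AUA,AUC,AUU -> pick last = AUU
residue 3: L codons sorted = CUA,CUC,CUG,CUU,UUA,UUG -> pick last = UUG
residue 4: H codons sorted = CAC,CAU -> pick last = CAU
residue 5: C codons sorted = UGC,UGU -> pick last = UGU
residue 6: F codons sorted = UUC,UUU -> pick last = UUU
residue 7: F codons sorted = UUC,UUU -> pick last = UUU
residue 8: R codons sorted = AGA,AGG,CGA,CGC,CGG,CGU -> pick last = CGU
residue 9: G codons sorted = GGA,GGC,GGG,GGU -> pick last = GGU
residue 10: Q codons sorted = CAA,CAG -> pick last = CAG
terminator: stop codons sorted = UAA,UAG,UGA -> pick last = UGA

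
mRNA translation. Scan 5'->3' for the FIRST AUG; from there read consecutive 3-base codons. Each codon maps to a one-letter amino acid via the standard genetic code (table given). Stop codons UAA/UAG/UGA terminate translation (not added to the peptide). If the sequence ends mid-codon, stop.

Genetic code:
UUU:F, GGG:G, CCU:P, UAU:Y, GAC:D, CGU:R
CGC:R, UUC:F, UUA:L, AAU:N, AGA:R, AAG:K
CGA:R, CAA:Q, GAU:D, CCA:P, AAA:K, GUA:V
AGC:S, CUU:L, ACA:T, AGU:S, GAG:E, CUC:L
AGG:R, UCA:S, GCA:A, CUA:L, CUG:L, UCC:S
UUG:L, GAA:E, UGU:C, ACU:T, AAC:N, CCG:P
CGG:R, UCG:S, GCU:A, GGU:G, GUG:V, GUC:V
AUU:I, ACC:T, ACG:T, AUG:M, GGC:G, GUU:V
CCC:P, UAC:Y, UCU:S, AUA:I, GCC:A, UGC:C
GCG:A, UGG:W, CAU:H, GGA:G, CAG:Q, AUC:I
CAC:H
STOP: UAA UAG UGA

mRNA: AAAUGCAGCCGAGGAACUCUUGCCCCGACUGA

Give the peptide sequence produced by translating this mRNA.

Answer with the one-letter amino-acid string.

start AUG at pos 2
pos 2: AUG -> M; peptide=M
pos 5: CAG -> Q; peptide=MQ
pos 8: CCG -> P; peptide=MQP
pos 11: AGG -> R; peptide=MQPR
pos 14: AAC -> N; peptide=MQPRN
pos 17: UCU -> S; peptide=MQPRNS
pos 20: UGC -> C; peptide=MQPRNSC
pos 23: CCC -> P; peptide=MQPRNSCP
pos 26: GAC -> D; peptide=MQPRNSCPD
pos 29: UGA -> STOP

Answer: MQPRNSCPD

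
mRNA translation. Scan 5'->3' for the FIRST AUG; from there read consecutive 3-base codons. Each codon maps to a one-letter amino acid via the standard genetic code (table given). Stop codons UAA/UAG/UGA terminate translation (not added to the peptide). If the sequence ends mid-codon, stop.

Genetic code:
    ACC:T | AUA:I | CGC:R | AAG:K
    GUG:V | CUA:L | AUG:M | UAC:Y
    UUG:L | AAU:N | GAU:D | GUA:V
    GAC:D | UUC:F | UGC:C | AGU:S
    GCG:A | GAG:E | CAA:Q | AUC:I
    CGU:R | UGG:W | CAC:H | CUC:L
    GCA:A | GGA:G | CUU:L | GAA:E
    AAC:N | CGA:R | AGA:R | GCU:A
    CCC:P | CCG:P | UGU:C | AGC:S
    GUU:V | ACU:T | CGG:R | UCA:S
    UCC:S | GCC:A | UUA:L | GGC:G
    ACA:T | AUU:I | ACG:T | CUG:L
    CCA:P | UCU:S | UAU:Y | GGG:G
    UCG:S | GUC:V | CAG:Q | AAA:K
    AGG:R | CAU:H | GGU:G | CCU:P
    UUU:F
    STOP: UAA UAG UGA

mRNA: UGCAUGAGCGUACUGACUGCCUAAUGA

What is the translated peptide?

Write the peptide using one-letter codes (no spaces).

start AUG at pos 3
pos 3: AUG -> M; peptide=M
pos 6: AGC -> S; peptide=MS
pos 9: GUA -> V; peptide=MSV
pos 12: CUG -> L; peptide=MSVL
pos 15: ACU -> T; peptide=MSVLT
pos 18: GCC -> A; peptide=MSVLTA
pos 21: UAA -> STOP

Answer: MSVLTA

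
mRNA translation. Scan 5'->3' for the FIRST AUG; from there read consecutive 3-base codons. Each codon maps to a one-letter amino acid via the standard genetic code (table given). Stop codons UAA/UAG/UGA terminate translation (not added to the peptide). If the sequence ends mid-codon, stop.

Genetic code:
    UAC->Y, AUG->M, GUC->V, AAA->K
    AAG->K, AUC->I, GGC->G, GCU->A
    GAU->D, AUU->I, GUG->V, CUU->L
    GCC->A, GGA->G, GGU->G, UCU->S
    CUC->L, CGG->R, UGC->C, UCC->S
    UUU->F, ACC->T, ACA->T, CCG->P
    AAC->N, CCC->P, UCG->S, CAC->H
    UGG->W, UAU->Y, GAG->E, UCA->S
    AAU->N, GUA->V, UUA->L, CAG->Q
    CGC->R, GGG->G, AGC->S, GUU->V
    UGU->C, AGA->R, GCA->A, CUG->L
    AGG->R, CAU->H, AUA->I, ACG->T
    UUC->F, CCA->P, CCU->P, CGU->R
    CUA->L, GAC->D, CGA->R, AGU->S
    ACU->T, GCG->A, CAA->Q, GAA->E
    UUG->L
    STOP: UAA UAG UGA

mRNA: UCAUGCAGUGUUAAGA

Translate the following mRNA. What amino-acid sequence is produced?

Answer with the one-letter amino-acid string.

start AUG at pos 2
pos 2: AUG -> M; peptide=M
pos 5: CAG -> Q; peptide=MQ
pos 8: UGU -> C; peptide=MQC
pos 11: UAA -> STOP

Answer: MQC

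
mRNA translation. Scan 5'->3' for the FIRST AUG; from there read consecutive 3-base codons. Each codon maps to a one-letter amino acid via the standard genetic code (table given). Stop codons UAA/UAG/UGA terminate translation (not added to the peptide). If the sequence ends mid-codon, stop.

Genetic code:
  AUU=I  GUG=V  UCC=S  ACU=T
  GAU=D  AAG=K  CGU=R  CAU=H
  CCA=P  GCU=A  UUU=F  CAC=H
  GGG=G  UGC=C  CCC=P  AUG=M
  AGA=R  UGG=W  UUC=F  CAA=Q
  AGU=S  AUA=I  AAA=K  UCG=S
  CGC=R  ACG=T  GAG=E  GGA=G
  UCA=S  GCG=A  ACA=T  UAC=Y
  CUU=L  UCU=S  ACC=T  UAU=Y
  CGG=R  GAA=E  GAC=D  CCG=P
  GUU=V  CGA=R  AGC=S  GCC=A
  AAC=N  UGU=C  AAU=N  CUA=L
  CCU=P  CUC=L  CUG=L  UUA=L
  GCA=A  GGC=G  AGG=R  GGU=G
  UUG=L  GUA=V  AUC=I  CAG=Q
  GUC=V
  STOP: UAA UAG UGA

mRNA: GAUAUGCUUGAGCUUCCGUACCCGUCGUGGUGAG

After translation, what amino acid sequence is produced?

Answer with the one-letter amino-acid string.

start AUG at pos 3
pos 3: AUG -> M; peptide=M
pos 6: CUU -> L; peptide=ML
pos 9: GAG -> E; peptide=MLE
pos 12: CUU -> L; peptide=MLEL
pos 15: CCG -> P; peptide=MLELP
pos 18: UAC -> Y; peptide=MLELPY
pos 21: CCG -> P; peptide=MLELPYP
pos 24: UCG -> S; peptide=MLELPYPS
pos 27: UGG -> W; peptide=MLELPYPSW
pos 30: UGA -> STOP

Answer: MLELPYPSW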